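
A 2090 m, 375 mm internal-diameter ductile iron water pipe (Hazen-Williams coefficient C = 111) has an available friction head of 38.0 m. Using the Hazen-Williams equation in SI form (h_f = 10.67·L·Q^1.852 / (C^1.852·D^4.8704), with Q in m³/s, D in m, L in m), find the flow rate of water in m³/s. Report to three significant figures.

Q ≈ 0.269 m³/s

Rearranging: Q = [h_f·C^1.852·D^4.8704 / (10.67·L)]^(1/1.852)
Q = [38.0·111^1.852·0.375^4.8704 / (10.67·2090)]^0.540 = 0.2693 m³/s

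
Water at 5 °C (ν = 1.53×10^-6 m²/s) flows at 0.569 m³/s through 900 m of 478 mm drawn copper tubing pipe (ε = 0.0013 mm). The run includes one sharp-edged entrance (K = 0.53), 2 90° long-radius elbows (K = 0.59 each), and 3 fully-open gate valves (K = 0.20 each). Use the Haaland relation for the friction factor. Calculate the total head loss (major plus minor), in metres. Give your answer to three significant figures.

H_L ≈ 12.4 m

V = 4Q/(πD²) = 3.171 m/s; V²/2g = 0.5124 m
Re = 9.91×10^5, ε/D = 2.72×10^-6 → f = 0.01165 (Haaland)
Major: h_f = f(L/D)·V²/2g = 0.01165·1883·0.5124 = 11.24 m
Minor: ΣK = 2.31; h_m = ΣK·V²/2g = 1.184 m
Total H_L = 11.24 + 1.184 = 12.42 m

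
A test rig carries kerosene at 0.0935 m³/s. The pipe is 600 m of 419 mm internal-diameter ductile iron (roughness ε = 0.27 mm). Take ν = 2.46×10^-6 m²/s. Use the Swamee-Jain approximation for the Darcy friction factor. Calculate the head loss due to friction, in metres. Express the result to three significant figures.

h_f ≈ 0.694 m

V = 4Q/(πD²) = 4·0.0935/(π·0.419²) = 0.6781 m/s
Re = VD/ν = 0.6781·0.419/2.46×10^-6 = 1.15×10^5 → turbulent
ε/D = 0.27/419 = 6.44×10^-4
Swamee-Jain: f = 0.02068
h_f = f(L/D)V²/(2g) = 0.02068·(600/0.419)·0.6781²/(2·9.81) = 0.6941 m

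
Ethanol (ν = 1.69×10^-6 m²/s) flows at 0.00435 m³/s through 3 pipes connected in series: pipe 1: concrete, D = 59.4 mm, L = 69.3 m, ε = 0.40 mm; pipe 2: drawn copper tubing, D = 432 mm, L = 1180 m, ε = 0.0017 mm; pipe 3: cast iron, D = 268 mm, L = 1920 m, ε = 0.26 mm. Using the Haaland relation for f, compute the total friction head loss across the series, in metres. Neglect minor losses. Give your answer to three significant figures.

Pipe 1: V = 1.570 m/s, Re = 5.52×10^4, ε/D = 0.00673, f = 0.03463, h_1 = f(L/D)V²/2g = 5.074 m
Pipe 2: V = 0.02968 m/s, Re = 7590, ε/D = 3.94×10^-6, f = 0.03337, h_2 = f(L/D)V²/2g = 0.004092 m
Pipe 3: V = 0.07711 m/s, Re = 1.22×10^4, ε/D = 9.70×10^-4, f = 0.03064, h_3 = f(L/D)V²/2g = 0.06653 m
Series → Q common, losses add: H = Σh = 5.145 m

H ≈ 5.14 m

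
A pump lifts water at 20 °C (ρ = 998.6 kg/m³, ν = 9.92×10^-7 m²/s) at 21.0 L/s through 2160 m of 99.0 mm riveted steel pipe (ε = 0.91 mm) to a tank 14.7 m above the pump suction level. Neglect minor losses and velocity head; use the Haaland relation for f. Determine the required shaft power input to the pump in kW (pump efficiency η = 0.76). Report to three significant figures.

V = 4Q/(πD²) = 2.728 m/s; Re = 2.72×10^5; ε/D = 0.00919; f = 0.03714
h_f = f(L/D)V²/2g = 307.4 m
Total head H = z + h_f = 14.7 + 307.4 = 322.1 m
P_hyd = ρgQH = 998.6·9.81·0.0210·322.1 = 66.26 kW
P_shaft = P_hyd/η = 66.26/0.76 = 87.18 kW

P_shaft ≈ 87.2 kW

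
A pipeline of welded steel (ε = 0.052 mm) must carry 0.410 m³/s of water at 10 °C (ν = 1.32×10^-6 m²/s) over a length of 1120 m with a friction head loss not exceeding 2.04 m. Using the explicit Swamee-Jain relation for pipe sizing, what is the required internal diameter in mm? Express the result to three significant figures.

Swamee-Jain (Type III): D = 0.66·[ε^1.25·(LQ²/(gh_f))^4.75 + ν·Q^9.4·(L/(gh_f))^5.2]^0.04
LQ²/(gh_f) = 9.408; L/(gh_f) = 55.97
Term 1 = ε^1.25·(…)^4.75 = 0.186; Term 2 = ν·Q^9.4·(…)^5.2 = 0.371
D = 0.66·(0.186 + 0.371)^0.04 = 0.6447 m = 645 mm
Check: V = 1.26 m/s, Re = 6.13×10^5, f = 0.01389, h_f = 1.94 m ≈ 2.04 m ✓

D ≈ 645 mm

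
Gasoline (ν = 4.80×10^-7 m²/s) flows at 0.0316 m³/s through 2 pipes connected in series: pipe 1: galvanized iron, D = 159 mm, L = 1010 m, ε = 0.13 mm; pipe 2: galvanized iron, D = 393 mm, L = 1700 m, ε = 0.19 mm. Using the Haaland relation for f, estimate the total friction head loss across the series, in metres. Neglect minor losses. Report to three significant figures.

H ≈ 16.1 m

Pipe 1: V = 1.591 m/s, Re = 5.27×10^5, ε/D = 8.18×10^-4, f = 0.01932, h_1 = f(L/D)V²/2g = 15.84 m
Pipe 2: V = 0.2605 m/s, Re = 2.13×10^5, ε/D = 4.83×10^-4, f = 0.01845, h_2 = f(L/D)V²/2g = 0.2760 m
Series → Q common, losses add: H = Σh = 16.12 m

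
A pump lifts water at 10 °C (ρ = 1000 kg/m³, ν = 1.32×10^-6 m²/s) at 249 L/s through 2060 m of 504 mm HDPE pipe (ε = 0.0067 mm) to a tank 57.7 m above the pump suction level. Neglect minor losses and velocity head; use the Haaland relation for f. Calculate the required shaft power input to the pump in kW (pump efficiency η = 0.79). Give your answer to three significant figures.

P_shaft ≈ 192 kW

V = 4Q/(πD²) = 1.248 m/s; Re = 4.77×10^5; ε/D = 1.33×10^-5; f = 0.01332
h_f = f(L/D)V²/2g = 4.324 m
Total head H = z + h_f = 57.7 + 4.324 = 62.02 m
P_hyd = ρgQH = 1000·9.81·0.249·62.02 = 151.5 kW
P_shaft = P_hyd/η = 151.5/0.79 = 191.8 kW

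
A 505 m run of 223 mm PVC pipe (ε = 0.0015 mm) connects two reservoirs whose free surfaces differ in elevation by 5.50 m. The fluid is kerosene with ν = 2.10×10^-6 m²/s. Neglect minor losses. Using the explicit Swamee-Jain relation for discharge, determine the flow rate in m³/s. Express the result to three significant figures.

Swamee-Jain (Type II): Q = -0.965·√(gD⁵h_f/L)·ln[ε/(3.7D) + √(3.17ν²L/(gD³h_f))]
√(gD⁵h_f/L) = √(9.81·0.223⁵·5.50/505) = 0.007676
ε/(3.7D) = 1.82×10^-6; √(3.17ν²L/(gD³h_f)) = 1.09×10^-4
Q = -0.965·0.007676·ln(1.104×10^-4) = 0.06749 m³/s
Check: V = 1.73 m/s, Re = 1.83×10^5, f = 0.01585, h_f = 5.46 m ≈ 5.50 m ✓

Q ≈ 0.0675 m³/s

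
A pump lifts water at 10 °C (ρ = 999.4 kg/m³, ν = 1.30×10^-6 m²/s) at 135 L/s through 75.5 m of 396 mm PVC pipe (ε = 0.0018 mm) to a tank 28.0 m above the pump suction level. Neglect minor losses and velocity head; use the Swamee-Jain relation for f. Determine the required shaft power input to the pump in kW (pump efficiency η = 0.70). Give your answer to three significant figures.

V = 4Q/(πD²) = 1.096 m/s; Re = 3.34×10^5; ε/D = 4.55×10^-6; f = 0.01415
h_f = f(L/D)V²/2g = 0.1652 m
Total head H = z + h_f = 28.0 + 0.1652 = 28.17 m
P_hyd = ρgQH = 999.4·9.81·0.135·28.17 = 37.28 kW
P_shaft = P_hyd/η = 37.28/0.70 = 53.25 kW

P_shaft ≈ 53.3 kW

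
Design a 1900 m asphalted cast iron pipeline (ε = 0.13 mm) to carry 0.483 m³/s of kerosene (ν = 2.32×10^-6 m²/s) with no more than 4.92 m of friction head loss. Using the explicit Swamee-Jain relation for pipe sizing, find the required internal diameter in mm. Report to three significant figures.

Swamee-Jain (Type III): D = 0.66·[ε^1.25·(LQ²/(gh_f))^4.75 + ν·Q^9.4·(L/(gh_f))^5.2]^0.04
LQ²/(gh_f) = 9.184; L/(gh_f) = 39.37
Term 1 = ε^1.25·(…)^4.75 = 0.521; Term 2 = ν·Q^9.4·(…)^5.2 = 0.489
D = 0.66·(0.521 + 0.489)^0.04 = 0.6603 m = 660 mm
Check: V = 1.41 m/s, Re = 4.01×10^5, f = 0.01580, h_f = 4.61 m ≈ 4.92 m ✓

D ≈ 660 mm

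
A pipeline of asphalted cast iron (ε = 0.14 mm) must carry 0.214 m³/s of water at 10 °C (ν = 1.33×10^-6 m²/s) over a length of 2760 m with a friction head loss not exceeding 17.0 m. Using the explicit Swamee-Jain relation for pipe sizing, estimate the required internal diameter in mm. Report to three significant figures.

D ≈ 407 mm

Swamee-Jain (Type III): D = 0.66·[ε^1.25·(LQ²/(gh_f))^4.75 + ν·Q^9.4·(L/(gh_f))^5.2]^0.04
LQ²/(gh_f) = 0.7579; L/(gh_f) = 16.55
Term 1 = ε^1.25·(…)^4.75 = 4.08×10^-6; Term 2 = ν·Q^9.4·(…)^5.2 = 1.47×10^-6
D = 0.66·(4.08×10^-6 + 1.47×10^-6)^0.04 = 0.4067 m = 407 mm
Check: V = 1.65 m/s, Re = 5.04×10^5, f = 0.01671, h_f = 15.7 m ≈ 17.0 m ✓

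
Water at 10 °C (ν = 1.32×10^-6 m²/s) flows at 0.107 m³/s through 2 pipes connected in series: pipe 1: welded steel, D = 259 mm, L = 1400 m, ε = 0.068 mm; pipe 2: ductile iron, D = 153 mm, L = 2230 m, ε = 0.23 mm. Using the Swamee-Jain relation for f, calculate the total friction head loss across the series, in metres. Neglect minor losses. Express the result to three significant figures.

H ≈ 577 m

Pipe 1: V = 2.031 m/s, Re = 3.98×10^5, ε/D = 2.63×10^-4, f = 0.01636, h_1 = f(L/D)V²/2g = 18.59 m
Pipe 2: V = 5.820 m/s, Re = 6.75×10^5, ε/D = 0.00150, f = 0.02217, h_2 = f(L/D)V²/2g = 558.0 m
Series → Q common, losses add: H = Σh = 576.5 m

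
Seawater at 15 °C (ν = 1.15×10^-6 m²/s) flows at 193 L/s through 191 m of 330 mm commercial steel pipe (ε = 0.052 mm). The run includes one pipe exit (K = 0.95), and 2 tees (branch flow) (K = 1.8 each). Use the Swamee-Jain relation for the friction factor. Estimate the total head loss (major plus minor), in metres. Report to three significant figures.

H_L ≈ 3.40 m

V = 4Q/(πD²) = 2.257 m/s; V²/2g = 0.2595 m
Re = 6.48×10^5, ε/D = 1.58×10^-4 → f = 0.01475 (Swamee-Jain)
Major: h_f = f(L/D)·V²/2g = 0.01475·578.8·0.2595 = 2.215 m
Minor: ΣK = 4.55; h_m = ΣK·V²/2g = 1.181 m
Total H_L = 2.215 + 1.181 = 3.396 m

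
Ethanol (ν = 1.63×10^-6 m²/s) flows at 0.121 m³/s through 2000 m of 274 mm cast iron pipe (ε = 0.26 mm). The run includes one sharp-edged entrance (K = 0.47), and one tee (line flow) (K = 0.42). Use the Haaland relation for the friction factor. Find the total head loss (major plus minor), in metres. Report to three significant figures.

V = 4Q/(πD²) = 2.052 m/s; V²/2g = 0.2146 m
Re = 3.45×10^5, ε/D = 9.49×10^-4 → f = 0.02020 (Haaland)
Major: h_f = f(L/D)·V²/2g = 0.02020·7299·0.2146 = 31.64 m
Minor: ΣK = 0.890; h_m = ΣK·V²/2g = 0.1910 m
Total H_L = 31.64 + 0.1910 = 31.83 m

H_L ≈ 31.8 m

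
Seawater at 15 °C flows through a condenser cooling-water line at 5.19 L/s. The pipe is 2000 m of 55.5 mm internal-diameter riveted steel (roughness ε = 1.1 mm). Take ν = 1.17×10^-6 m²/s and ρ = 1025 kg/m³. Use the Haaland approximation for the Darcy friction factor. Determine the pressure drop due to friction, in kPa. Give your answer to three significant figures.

Δp ≈ 4160 kPa

V = 4Q/(πD²) = 4·0.00519/(π·0.0555²) = 2.145 m/s
Re = VD/ν = 2.145·0.0555/1.17×10^-6 = 1.02×10^5 → turbulent
ε/D = 1.1/55.5 = 0.0198
Haaland: f = 0.04894
h_f = f(L/D)V²/(2g) = 0.04894·(2000/0.0555)·2.145²/(2·9.81) = 413.7 m
Δp = ρg·h_f = 1025·9.81·413.7 = 4160 kPa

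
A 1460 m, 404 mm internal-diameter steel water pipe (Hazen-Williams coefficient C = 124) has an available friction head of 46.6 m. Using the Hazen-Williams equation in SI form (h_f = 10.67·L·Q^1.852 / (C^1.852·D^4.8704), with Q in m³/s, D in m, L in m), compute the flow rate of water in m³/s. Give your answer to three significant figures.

Q ≈ 0.496 m³/s

Rearranging: Q = [h_f·C^1.852·D^4.8704 / (10.67·L)]^(1/1.852)
Q = [46.6·124^1.852·0.404^4.8704 / (10.67·1460)]^0.540 = 0.4959 m³/s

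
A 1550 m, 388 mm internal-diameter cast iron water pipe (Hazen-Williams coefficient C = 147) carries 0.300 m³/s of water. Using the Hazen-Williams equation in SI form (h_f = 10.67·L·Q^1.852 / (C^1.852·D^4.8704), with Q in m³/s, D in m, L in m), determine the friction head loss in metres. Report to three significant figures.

h_f = 10.67·1550·0.300^1.852 / (147^1.852·0.388^4.8704) = 17.33 m

h_f ≈ 17.3 m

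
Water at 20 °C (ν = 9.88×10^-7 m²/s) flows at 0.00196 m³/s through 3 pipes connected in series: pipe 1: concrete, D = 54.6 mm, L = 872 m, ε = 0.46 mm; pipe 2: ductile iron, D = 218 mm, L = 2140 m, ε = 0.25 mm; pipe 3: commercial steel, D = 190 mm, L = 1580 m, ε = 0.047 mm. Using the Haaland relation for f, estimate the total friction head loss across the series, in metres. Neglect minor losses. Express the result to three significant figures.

H ≈ 21.3 m

Pipe 1: V = 0.8371 m/s, Re = 4.63×10^4, ε/D = 0.00842, f = 0.03718, h_1 = f(L/D)V²/2g = 21.21 m
Pipe 2: V = 0.05251 m/s, Re = 1.16×10^4, ε/D = 0.00115, f = 0.03129, h_2 = f(L/D)V²/2g = 0.04316 m
Pipe 3: V = 0.06913 m/s, Re = 1.33×10^4, ε/D = 2.47×10^-4, f = 0.02894, h_3 = f(L/D)V²/2g = 0.05861 m
Series → Q common, losses add: H = Σh = 21.31 m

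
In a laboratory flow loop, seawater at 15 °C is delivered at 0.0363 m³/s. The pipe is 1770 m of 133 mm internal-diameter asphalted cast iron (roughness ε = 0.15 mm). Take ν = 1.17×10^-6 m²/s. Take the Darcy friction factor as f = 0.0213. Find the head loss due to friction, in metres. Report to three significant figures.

h_f ≈ 98.6 m

V = 4Q/(πD²) = 4·0.0363/(π·0.133²) = 2.613 m/s
h_f = f(L/D)V²/(2g) = 0.02130·(1770/0.133)·2.613²/(2·9.81) = 98.63 m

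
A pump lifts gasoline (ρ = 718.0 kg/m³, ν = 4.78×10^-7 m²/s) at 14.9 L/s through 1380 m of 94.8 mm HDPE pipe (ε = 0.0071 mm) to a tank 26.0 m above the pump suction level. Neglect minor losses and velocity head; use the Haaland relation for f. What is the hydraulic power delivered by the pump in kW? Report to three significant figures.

P_hyd ≈ 7.69 kW

V = 4Q/(πD²) = 2.111 m/s; Re = 4.19×10^5; ε/D = 7.49×10^-5; f = 0.01430
h_f = f(L/D)V²/2g = 47.29 m
Total head H = z + h_f = 26.0 + 47.29 = 73.29 m
P_hyd = ρgQH = 718.0·9.81·0.0149·73.29 = 7.692 kW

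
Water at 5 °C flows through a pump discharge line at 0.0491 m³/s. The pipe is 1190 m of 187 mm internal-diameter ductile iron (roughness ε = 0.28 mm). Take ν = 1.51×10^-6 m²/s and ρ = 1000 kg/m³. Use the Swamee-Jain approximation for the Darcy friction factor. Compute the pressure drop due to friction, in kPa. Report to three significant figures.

Δp ≈ 233 kPa

V = 4Q/(πD²) = 4·0.0491/(π·0.187²) = 1.788 m/s
Re = VD/ν = 1.788·0.187/1.51×10^-6 = 2.21×10^5 → turbulent
ε/D = 0.28/187 = 0.00150
Swamee-Jain: f = 0.02286
h_f = f(L/D)V²/(2g) = 0.02286·(1190/0.187)·1.788²/(2·9.81) = 23.70 m
Δp = ρg·h_f = 1000·9.81·23.70 = 232.5 kPa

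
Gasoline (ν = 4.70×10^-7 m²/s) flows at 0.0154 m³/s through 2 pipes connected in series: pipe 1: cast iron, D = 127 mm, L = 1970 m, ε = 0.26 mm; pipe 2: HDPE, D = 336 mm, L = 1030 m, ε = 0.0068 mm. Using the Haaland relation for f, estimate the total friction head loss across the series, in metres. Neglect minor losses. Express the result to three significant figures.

H ≈ 28.2 m

Pipe 1: V = 1.216 m/s, Re = 3.28×10^5, ε/D = 0.00205, f = 0.02409, h_1 = f(L/D)V²/2g = 28.15 m
Pipe 2: V = 0.1737 m/s, Re = 1.24×10^5, ε/D = 2.02×10^-5, f = 0.01714, h_2 = f(L/D)V²/2g = 0.08076 m
Series → Q common, losses add: H = Σh = 28.23 m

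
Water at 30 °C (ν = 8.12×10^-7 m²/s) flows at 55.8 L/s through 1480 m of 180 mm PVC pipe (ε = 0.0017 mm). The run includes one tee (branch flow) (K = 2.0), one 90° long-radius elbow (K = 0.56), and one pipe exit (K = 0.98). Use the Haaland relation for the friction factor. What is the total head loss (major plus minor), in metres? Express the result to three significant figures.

H_L ≈ 27.5 m

V = 4Q/(πD²) = 2.193 m/s; V²/2g = 0.2451 m
Re = 4.86×10^5, ε/D = 9.44×10^-6 → f = 0.01323 (Haaland)
Major: h_f = f(L/D)·V²/2g = 0.01323·8222·0.2451 = 26.67 m
Minor: ΣK = 3.54; h_m = ΣK·V²/2g = 0.8676 m
Total H_L = 26.67 + 0.8676 = 27.53 m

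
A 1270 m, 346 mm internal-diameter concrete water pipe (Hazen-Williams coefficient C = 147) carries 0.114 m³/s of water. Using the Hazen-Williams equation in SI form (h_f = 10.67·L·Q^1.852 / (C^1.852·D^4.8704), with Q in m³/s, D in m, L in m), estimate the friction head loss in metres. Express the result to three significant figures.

h_f = 10.67·1270·0.114^1.852 / (147^1.852·0.346^4.8704) = 4.134 m

h_f ≈ 4.13 m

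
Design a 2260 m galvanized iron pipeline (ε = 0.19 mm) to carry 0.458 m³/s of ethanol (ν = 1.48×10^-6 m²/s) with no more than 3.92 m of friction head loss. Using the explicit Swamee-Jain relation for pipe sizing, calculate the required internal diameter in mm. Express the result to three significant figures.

D ≈ 703 mm

Swamee-Jain (Type III): D = 0.66·[ε^1.25·(LQ²/(gh_f))^4.75 + ν·Q^9.4·(L/(gh_f))^5.2]^0.04
LQ²/(gh_f) = 12.33; L/(gh_f) = 58.77
Term 1 = ε^1.25·(…)^4.75 = 3.39; Term 2 = ν·Q^9.4·(…)^5.2 = 1.52
D = 0.66·(3.39 + 1.52)^0.04 = 0.7034 m = 703 mm
Check: V = 1.18 m/s, Re = 5.60×10^5, f = 0.01600, h_f = 3.64 m ≈ 3.92 m ✓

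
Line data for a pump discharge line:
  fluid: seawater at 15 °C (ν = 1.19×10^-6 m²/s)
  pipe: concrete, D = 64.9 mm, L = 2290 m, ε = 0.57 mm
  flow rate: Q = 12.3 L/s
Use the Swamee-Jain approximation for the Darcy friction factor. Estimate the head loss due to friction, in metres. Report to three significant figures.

V = 4Q/(πD²) = 4·0.0123/(π·0.0649²) = 3.718 m/s
Re = VD/ν = 3.718·0.0649/1.19×10^-6 = 2.03×10^5 → turbulent
ε/D = 0.57/64.9 = 0.00878
Swamee-Jain: f = 0.03677
h_f = f(L/D)V²/(2g) = 0.03677·(2290/0.0649)·3.718²/(2·9.81) = 914.3 m

h_f ≈ 914 m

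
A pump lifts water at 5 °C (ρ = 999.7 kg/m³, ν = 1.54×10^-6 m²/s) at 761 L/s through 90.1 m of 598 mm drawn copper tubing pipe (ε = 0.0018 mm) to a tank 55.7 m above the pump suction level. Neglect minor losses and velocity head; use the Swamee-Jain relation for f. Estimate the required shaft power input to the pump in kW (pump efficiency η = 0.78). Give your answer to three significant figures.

V = 4Q/(πD²) = 2.710 m/s; Re = 1.05×10^6; ε/D = 3.01×10^-6; f = 0.01159
h_f = f(L/D)V²/2g = 0.6532 m
Total head H = z + h_f = 55.7 + 0.6532 = 56.35 m
P_hyd = ρgQH = 999.7·9.81·0.761·56.35 = 420.6 kW
P_shaft = P_hyd/η = 420.6/0.78 = 539.2 kW

P_shaft ≈ 539 kW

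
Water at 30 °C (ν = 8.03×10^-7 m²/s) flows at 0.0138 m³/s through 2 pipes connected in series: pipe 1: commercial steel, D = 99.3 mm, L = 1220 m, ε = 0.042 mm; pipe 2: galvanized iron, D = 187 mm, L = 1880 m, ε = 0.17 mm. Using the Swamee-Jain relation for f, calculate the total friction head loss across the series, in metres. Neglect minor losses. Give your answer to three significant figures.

H ≈ 39.3 m

Pipe 1: V = 1.782 m/s, Re = 2.20×10^5, ε/D = 4.23×10^-4, f = 0.01835, h_1 = f(L/D)V²/2g = 36.48 m
Pipe 2: V = 0.5025 m/s, Re = 1.17×10^5, ε/D = 9.09×10^-4, f = 0.02170, h_2 = f(L/D)V²/2g = 2.807 m
Series → Q common, losses add: H = Σh = 39.28 m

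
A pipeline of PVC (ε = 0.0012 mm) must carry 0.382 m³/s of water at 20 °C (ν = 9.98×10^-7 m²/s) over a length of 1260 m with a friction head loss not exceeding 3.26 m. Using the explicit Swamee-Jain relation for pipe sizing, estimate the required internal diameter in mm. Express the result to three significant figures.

D ≈ 568 mm

Swamee-Jain (Type III): D = 0.66·[ε^1.25·(LQ²/(gh_f))^4.75 + ν·Q^9.4·(L/(gh_f))^5.2]^0.04
LQ²/(gh_f) = 5.749; L/(gh_f) = 39.40
Term 1 = ε^1.25·(…)^4.75 = 1.61×10^-4; Term 2 = ν·Q^9.4·(…)^5.2 = 0.0233
D = 0.66·(1.61×10^-4 + 0.0233)^0.04 = 0.5680 m = 568 mm
Check: V = 1.51 m/s, Re = 8.58×10^5, f = 0.01196, h_f = 3.07 m ≈ 3.26 m ✓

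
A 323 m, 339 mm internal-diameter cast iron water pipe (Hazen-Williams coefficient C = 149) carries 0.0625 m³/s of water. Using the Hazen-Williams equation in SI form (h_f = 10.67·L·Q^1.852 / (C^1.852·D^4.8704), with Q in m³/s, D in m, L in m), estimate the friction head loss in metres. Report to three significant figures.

h_f = 10.67·323·0.0625^1.852 / (149^1.852·0.339^4.8704) = 0.3721 m

h_f ≈ 0.372 m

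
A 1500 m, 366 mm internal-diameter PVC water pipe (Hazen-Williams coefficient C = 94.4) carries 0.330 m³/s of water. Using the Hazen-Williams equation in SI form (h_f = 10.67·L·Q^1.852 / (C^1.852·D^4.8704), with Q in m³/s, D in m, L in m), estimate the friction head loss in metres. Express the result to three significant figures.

h_f ≈ 60.4 m

h_f = 10.67·1500·0.330^1.852 / (94.4^1.852·0.366^4.8704) = 60.38 m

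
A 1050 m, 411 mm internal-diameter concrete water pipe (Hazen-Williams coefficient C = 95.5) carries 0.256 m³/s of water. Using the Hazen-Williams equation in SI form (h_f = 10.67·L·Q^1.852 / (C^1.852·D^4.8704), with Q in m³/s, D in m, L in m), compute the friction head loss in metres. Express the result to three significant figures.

h_f = 10.67·1050·0.256^1.852 / (95.5^1.852·0.411^4.8704) = 14.70 m

h_f ≈ 14.7 m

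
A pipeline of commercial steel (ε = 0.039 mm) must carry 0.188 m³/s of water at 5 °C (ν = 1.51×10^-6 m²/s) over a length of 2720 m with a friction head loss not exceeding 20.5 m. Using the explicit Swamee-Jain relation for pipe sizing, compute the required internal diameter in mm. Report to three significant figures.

D ≈ 360 mm

Swamee-Jain (Type III): D = 0.66·[ε^1.25·(LQ²/(gh_f))^4.75 + ν·Q^9.4·(L/(gh_f))^5.2]^0.04
LQ²/(gh_f) = 0.4780; L/(gh_f) = 13.53
Term 1 = ε^1.25·(…)^4.75 = 9.25×10^-8; Term 2 = ν·Q^9.4·(…)^5.2 = 1.73×10^-7
D = 0.66·(9.25×10^-8 + 1.73×10^-7)^0.04 = 0.3602 m = 360 mm
Check: V = 1.85 m/s, Re = 4.40×10^5, f = 0.01478, h_f = 19.4 m ≈ 20.5 m ✓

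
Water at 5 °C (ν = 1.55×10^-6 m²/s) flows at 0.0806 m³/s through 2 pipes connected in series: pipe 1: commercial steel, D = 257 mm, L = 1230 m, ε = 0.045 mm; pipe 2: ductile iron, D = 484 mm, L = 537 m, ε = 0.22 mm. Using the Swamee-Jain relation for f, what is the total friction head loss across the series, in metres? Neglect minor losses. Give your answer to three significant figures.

H ≈ 9.87 m

Pipe 1: V = 1.554 m/s, Re = 2.58×10^5, ε/D = 1.75×10^-4, f = 0.01640, h_1 = f(L/D)V²/2g = 9.660 m
Pipe 2: V = 0.4381 m/s, Re = 1.37×10^5, ε/D = 4.55×10^-4, f = 0.01945, h_2 = f(L/D)V²/2g = 0.2111 m
Series → Q common, losses add: H = Σh = 9.871 m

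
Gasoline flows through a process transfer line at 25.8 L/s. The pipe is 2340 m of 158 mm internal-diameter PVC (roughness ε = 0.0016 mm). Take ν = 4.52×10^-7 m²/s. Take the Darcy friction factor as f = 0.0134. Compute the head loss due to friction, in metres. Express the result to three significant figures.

h_f ≈ 17.5 m

V = 4Q/(πD²) = 4·0.0258/(π·0.158²) = 1.316 m/s
h_f = f(L/D)V²/(2g) = 0.01340·(2340/0.158)·1.316²/(2·9.81) = 17.51 m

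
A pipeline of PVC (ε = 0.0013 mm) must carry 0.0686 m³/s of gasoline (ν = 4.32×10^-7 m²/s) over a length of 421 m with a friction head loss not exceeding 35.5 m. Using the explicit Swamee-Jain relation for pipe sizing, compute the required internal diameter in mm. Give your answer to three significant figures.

Swamee-Jain (Type III): D = 0.66·[ε^1.25·(LQ²/(gh_f))^4.75 + ν·Q^9.4·(L/(gh_f))^5.2]^0.04
LQ²/(gh_f) = 0.005689; L/(gh_f) = 1.209
Term 1 = ε^1.25·(…)^4.75 = 9.52×10^-19; Term 2 = ν·Q^9.4·(…)^5.2 = 1.33×10^-17
D = 0.66·(9.52×10^-19 + 1.33×10^-17)^0.04 = 0.1399 m = 140 mm
Check: V = 4.46 m/s, Re = 1.45×10^6, f = 0.01121, h_f = 34.3 m ≈ 35.5 m ✓

D ≈ 140 mm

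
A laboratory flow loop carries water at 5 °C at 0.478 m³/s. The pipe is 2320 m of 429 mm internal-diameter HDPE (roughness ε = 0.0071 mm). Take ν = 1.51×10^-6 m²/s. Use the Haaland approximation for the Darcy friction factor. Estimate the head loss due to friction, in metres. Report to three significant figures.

V = 4Q/(πD²) = 4·0.478/(π·0.429²) = 3.307 m/s
Re = VD/ν = 3.307·0.429/1.51×10^-6 = 9.40×10^5 → turbulent
ε/D = 0.0071/429 = 1.66×10^-5
Haaland: f = 0.01200
h_f = f(L/D)V²/(2g) = 0.01200·(2320/0.429)·3.307²/(2·9.81) = 36.18 m

h_f ≈ 36.2 m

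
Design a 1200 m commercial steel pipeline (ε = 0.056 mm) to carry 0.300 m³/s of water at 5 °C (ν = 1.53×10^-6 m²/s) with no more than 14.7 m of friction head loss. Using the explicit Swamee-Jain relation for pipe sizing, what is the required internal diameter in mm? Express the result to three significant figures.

D ≈ 393 mm

Swamee-Jain (Type III): D = 0.66·[ε^1.25·(LQ²/(gh_f))^4.75 + ν·Q^9.4·(L/(gh_f))^5.2]^0.04
LQ²/(gh_f) = 0.7489; L/(gh_f) = 8.321
Term 1 = ε^1.25·(…)^4.75 = 1.23×10^-6; Term 2 = ν·Q^9.4·(…)^5.2 = 1.13×10^-6
D = 0.66·(1.23×10^-6 + 1.13×10^-6)^0.04 = 0.3931 m = 393 mm
Check: V = 2.47 m/s, Re = 6.35×10^5, f = 0.01460, h_f = 13.9 m ≈ 14.7 m ✓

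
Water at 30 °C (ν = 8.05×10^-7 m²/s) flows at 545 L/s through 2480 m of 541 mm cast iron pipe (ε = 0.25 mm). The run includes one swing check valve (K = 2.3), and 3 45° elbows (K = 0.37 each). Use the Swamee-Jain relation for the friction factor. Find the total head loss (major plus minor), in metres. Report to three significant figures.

H_L ≈ 23.1 m

V = 4Q/(πD²) = 2.371 m/s; V²/2g = 0.2865 m
Re = 1.59×10^6, ε/D = 4.62×10^-4 → f = 0.01683 (Swamee-Jain)
Major: h_f = f(L/D)·V²/2g = 0.01683·4584·0.2865 = 22.10 m
Minor: ΣK = 3.41; h_m = ΣK·V²/2g = 0.9770 m
Total H_L = 22.10 + 0.9770 = 23.08 m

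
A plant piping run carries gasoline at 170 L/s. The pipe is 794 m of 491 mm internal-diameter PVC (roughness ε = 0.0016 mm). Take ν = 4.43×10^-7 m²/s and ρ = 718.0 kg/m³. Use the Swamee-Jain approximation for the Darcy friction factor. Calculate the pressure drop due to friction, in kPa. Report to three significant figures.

Δp ≈ 5.47 kPa

V = 4Q/(πD²) = 4·0.170/(π·0.491²) = 0.8978 m/s
Re = VD/ν = 0.8978·0.491/4.43×10^-7 = 9.95×10^5 → turbulent
ε/D = 0.0016/491 = 3.26×10^-6
Swamee-Jain: f = 0.01170
h_f = f(L/D)V²/(2g) = 0.01170·(794/0.491)·0.8978²/(2·9.81) = 0.7772 m
Δp = ρg·h_f = 718.0·9.81·0.7772 = 5.475 kPa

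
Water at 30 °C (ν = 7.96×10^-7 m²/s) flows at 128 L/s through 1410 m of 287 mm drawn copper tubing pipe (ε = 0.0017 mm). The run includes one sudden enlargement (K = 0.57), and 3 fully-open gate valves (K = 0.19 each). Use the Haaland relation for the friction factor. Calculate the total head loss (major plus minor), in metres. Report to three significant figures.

V = 4Q/(πD²) = 1.979 m/s; V²/2g = 0.1995 m
Re = 7.13×10^5, ε/D = 5.92×10^-6 → f = 0.01235 (Haaland)
Major: h_f = f(L/D)·V²/2g = 0.01235·4913·0.1995 = 12.11 m
Minor: ΣK = 1.14; h_m = ΣK·V²/2g = 0.2275 m
Total H_L = 12.11 + 0.2275 = 12.34 m

H_L ≈ 12.3 m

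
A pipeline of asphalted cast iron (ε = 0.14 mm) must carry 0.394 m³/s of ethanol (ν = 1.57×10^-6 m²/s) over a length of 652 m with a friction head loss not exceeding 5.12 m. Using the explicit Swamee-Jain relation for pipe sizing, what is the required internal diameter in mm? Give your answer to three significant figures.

Swamee-Jain (Type III): D = 0.66·[ε^1.25·(LQ²/(gh_f))^4.75 + ν·Q^9.4·(L/(gh_f))^5.2]^0.04
LQ²/(gh_f) = 2.015; L/(gh_f) = 12.98
Term 1 = ε^1.25·(…)^4.75 = 4.25×10^-4; Term 2 = ν·Q^9.4·(…)^5.2 = 1.52×10^-4
D = 0.66·(4.25×10^-4 + 1.52×10^-4)^0.04 = 0.4898 m = 490 mm
Check: V = 2.09 m/s, Re = 6.52×10^5, f = 0.01598, h_f = 4.74 m ≈ 5.12 m ✓

D ≈ 490 mm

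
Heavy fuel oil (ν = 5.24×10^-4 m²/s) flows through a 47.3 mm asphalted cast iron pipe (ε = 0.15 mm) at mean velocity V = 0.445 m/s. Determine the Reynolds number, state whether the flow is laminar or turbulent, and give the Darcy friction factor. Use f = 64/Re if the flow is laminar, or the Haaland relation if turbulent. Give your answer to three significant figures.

Re = VD/ν = 0.4450·0.0473/5.24×10^-4 = 40.2
Re < 2300 → laminar → f = 64/Re = 1.593

Re ≈ 40.2; laminar; f = 64/Re ≈ 1.59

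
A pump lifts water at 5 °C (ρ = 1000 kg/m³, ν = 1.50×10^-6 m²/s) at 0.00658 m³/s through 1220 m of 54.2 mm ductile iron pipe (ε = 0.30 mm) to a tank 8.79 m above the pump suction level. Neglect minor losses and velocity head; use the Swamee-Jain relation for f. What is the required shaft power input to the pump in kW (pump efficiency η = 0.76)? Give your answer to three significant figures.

P_shaft ≈ 26.4 kW

V = 4Q/(πD²) = 2.852 m/s; Re = 1.03×10^5; ε/D = 0.00554; f = 0.03243
h_f = f(L/D)V²/2g = 302.6 m
Total head H = z + h_f = 8.79 + 302.6 = 311.4 m
P_hyd = ρgQH = 1000·9.81·0.00658·311.4 = 20.10 kW
P_shaft = P_hyd/η = 20.10/0.76 = 26.45 kW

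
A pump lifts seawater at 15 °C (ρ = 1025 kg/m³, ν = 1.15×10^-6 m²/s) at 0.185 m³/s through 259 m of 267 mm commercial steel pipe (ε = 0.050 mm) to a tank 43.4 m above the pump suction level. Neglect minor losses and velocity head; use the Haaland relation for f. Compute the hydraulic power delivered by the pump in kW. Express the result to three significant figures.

P_hyd ≈ 95.5 kW

V = 4Q/(πD²) = 3.304 m/s; Re = 7.67×10^5; ε/D = 1.87×10^-4; f = 0.01469
h_f = f(L/D)V²/2g = 7.927 m
Total head H = z + h_f = 43.4 + 7.927 = 51.33 m
P_hyd = ρgQH = 1025·9.81·0.185·51.33 = 95.48 kW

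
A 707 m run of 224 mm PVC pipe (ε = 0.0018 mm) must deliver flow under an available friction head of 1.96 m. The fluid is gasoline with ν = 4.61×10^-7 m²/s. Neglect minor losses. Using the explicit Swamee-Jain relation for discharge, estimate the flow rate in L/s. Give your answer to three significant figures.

Q ≈ 37.5 L/s

Swamee-Jain (Type II): Q = -0.965·√(gD⁵h_f/L)·ln[ε/(3.7D) + √(3.17ν²L/(gD³h_f))]
√(gD⁵h_f/L) = √(9.81·0.224⁵·1.96/707) = 0.003916
ε/(3.7D) = 2.17×10^-6; √(3.17ν²L/(gD³h_f)) = 4.69×10^-5
Q = -0.965·0.003916·ln(4.912×10^-5) = 0.03749 m³/s
Check: V = 0.951 m/s, Re = 4.62×10^5, f = 0.01340, h_f = 1.95 m ≈ 1.96 m ✓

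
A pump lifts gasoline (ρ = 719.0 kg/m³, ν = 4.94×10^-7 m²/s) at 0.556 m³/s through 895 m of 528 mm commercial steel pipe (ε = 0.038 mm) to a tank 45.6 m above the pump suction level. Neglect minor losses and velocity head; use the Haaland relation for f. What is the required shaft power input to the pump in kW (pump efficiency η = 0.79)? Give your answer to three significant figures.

V = 4Q/(πD²) = 2.539 m/s; Re = 2.71×10^6; ε/D = 7.20×10^-5; f = 0.01199
h_f = f(L/D)V²/2g = 6.679 m
Total head H = z + h_f = 45.6 + 6.679 = 52.28 m
P_hyd = ρgQH = 719.0·9.81·0.556·52.28 = 205.0 kW
P_shaft = P_hyd/η = 205.0/0.79 = 259.5 kW

P_shaft ≈ 260 kW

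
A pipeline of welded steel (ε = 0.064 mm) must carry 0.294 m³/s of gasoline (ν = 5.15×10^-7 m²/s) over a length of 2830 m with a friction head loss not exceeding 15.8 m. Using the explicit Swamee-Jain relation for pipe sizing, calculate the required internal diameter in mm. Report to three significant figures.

Swamee-Jain (Type III): D = 0.66·[ε^1.25·(LQ²/(gh_f))^4.75 + ν·Q^9.4·(L/(gh_f))^5.2]^0.04
LQ²/(gh_f) = 1.578; L/(gh_f) = 18.26
Term 1 = ε^1.25·(…)^4.75 = 5.00×10^-5; Term 2 = ν·Q^9.4·(…)^5.2 = 1.88×10^-5
D = 0.66·(5.00×10^-5 + 1.88×10^-5)^0.04 = 0.4498 m = 450 mm
Check: V = 1.85 m/s, Re = 1.62×10^6, f = 0.01369, h_f = 15.0 m ≈ 15.8 m ✓

D ≈ 450 mm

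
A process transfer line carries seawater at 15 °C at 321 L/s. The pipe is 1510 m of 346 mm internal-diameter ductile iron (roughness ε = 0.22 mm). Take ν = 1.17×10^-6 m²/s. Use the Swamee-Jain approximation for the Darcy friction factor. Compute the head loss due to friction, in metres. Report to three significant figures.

V = 4Q/(πD²) = 4·0.321/(π·0.346²) = 3.414 m/s
Re = VD/ν = 3.414·0.346/1.17×10^-6 = 1.01×10^6 → turbulent
ε/D = 0.22/346 = 6.36×10^-4
Swamee-Jain: f = 0.01815
h_f = f(L/D)V²/(2g) = 0.01815·(1510/0.346)·3.414²/(2·9.81) = 47.06 m

h_f ≈ 47.1 m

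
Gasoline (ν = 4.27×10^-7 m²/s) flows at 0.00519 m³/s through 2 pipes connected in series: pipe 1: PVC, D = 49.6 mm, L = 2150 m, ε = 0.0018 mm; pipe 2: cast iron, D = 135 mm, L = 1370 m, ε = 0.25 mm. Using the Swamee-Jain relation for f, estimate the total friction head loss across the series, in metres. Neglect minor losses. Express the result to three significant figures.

Pipe 1: V = 2.686 m/s, Re = 3.12×10^5, ε/D = 3.63×10^-5, f = 0.01469, h_1 = f(L/D)V²/2g = 234.2 m
Pipe 2: V = 0.3626 m/s, Re = 1.15×10^5, ε/D = 0.00185, f = 0.02473, h_2 = f(L/D)V²/2g = 1.681 m
Series → Q common, losses add: H = Σh = 235.9 m

H ≈ 236 m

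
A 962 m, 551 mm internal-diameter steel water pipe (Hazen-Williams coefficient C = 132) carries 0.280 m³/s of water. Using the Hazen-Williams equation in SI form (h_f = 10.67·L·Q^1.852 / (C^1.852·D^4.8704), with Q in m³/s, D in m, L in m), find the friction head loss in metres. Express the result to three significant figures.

h_f ≈ 2.09 m

h_f = 10.67·962·0.280^1.852 / (132^1.852·0.551^4.8704) = 2.093 m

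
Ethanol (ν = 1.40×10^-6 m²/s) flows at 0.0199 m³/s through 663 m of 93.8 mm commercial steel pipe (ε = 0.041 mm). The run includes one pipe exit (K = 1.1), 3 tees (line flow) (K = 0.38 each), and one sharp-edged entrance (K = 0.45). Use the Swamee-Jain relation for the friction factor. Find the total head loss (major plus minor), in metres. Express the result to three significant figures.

V = 4Q/(πD²) = 2.880 m/s; V²/2g = 0.4227 m
Re = 1.93×10^5, ε/D = 4.37×10^-4 → f = 0.01866 (Swamee-Jain)
Major: h_f = f(L/D)·V²/2g = 0.01866·7068·0.4227 = 55.75 m
Minor: ΣK = 2.69; h_m = ΣK·V²/2g = 1.137 m
Total H_L = 55.75 + 1.137 = 56.88 m

H_L ≈ 56.9 m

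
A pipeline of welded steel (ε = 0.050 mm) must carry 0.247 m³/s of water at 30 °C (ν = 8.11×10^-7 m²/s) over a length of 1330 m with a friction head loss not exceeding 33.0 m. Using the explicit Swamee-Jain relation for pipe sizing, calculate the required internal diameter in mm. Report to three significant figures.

D ≈ 314 mm

Swamee-Jain (Type III): D = 0.66·[ε^1.25·(LQ²/(gh_f))^4.75 + ν·Q^9.4·(L/(gh_f))^5.2]^0.04
LQ²/(gh_f) = 0.2506; L/(gh_f) = 4.108
Term 1 = ε^1.25·(…)^4.75 = 5.88×10^-9; Term 2 = ν·Q^9.4·(…)^5.2 = 2.46×10^-9
D = 0.66·(5.88×10^-9 + 2.46×10^-9)^0.04 = 0.3136 m = 314 mm
Check: V = 3.20 m/s, Re = 1.24×10^6, f = 0.01412, h_f = 31.2 m ≈ 33.0 m ✓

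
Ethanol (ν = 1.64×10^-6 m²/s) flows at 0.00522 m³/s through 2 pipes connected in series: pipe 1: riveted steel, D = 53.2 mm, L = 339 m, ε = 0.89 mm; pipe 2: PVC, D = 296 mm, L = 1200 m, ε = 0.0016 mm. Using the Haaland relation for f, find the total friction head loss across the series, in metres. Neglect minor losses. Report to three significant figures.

Pipe 1: V = 2.348 m/s, Re = 7.62×10^4, ε/D = 0.0167, f = 0.04611, h_1 = f(L/D)V²/2g = 82.59 m
Pipe 2: V = 0.07586 m/s, Re = 1.37×10^4, ε/D = 5.41×10^-6, f = 0.02839, h_2 = f(L/D)V²/2g = 0.03375 m
Series → Q common, losses add: H = Σh = 82.62 m

H ≈ 82.6 m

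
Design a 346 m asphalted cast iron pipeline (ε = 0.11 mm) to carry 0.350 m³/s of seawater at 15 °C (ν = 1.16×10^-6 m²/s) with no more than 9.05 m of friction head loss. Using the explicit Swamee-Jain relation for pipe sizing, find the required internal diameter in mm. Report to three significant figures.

D ≈ 366 mm

Swamee-Jain (Type III): D = 0.66·[ε^1.25·(LQ²/(gh_f))^4.75 + ν·Q^9.4·(L/(gh_f))^5.2]^0.04
LQ²/(gh_f) = 0.4774; L/(gh_f) = 3.897
Term 1 = ε^1.25·(…)^4.75 = 3.36×10^-7; Term 2 = ν·Q^9.4·(…)^5.2 = 7.09×10^-8
D = 0.66·(3.36×10^-7 + 7.09×10^-8)^0.04 = 0.3664 m = 366 mm
Check: V = 3.32 m/s, Re = 1.05×10^6, f = 0.01573, h_f = 8.34 m ≈ 9.05 m ✓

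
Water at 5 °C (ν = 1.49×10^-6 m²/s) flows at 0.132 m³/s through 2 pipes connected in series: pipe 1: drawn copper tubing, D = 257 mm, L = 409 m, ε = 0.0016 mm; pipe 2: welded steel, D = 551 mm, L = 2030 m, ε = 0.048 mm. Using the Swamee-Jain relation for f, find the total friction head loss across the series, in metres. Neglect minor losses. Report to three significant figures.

H ≈ 8.02 m

Pipe 1: V = 2.545 m/s, Re = 4.39×10^5, ε/D = 6.23×10^-6, f = 0.01349, h_1 = f(L/D)V²/2g = 7.087 m
Pipe 2: V = 0.5536 m/s, Re = 2.05×10^5, ε/D = 8.71×10^-5, f = 0.01623, h_2 = f(L/D)V²/2g = 0.9337 m
Series → Q common, losses add: H = Σh = 8.021 m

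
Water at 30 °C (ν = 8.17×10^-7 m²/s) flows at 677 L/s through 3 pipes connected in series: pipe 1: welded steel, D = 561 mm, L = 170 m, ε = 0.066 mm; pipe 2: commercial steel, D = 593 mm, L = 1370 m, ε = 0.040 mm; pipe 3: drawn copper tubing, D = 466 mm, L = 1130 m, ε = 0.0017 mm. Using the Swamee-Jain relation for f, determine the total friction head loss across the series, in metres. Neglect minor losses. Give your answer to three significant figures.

H ≈ 30.4 m

Pipe 1: V = 2.739 m/s, Re = 1.88×10^6, ε/D = 1.18×10^-4, f = 0.01322, h_1 = f(L/D)V²/2g = 1.531 m
Pipe 2: V = 2.451 m/s, Re = 1.78×10^6, ε/D = 6.75×10^-5, f = 0.01236, h_2 = f(L/D)V²/2g = 8.746 m
Pipe 3: V = 3.969 m/s, Re = 2.26×10^6, ε/D = 3.65×10^-6, f = 0.01032, h_3 = f(L/D)V²/2g = 20.09 m
Series → Q common, losses add: H = Σh = 30.36 m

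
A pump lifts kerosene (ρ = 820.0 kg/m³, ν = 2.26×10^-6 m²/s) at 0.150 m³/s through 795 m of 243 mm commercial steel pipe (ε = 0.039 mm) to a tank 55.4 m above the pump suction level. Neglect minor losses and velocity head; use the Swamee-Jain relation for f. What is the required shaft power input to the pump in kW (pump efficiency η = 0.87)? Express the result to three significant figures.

P_shaft ≈ 115 kW

V = 4Q/(πD²) = 3.234 m/s; Re = 3.48×10^5; ε/D = 1.60×10^-4; f = 0.01571
h_f = f(L/D)V²/2g = 27.40 m
Total head H = z + h_f = 55.4 + 27.40 = 82.80 m
P_hyd = ρgQH = 820.0·9.81·0.150·82.80 = 99.91 kW
P_shaft = P_hyd/η = 99.91/0.87 = 114.8 kW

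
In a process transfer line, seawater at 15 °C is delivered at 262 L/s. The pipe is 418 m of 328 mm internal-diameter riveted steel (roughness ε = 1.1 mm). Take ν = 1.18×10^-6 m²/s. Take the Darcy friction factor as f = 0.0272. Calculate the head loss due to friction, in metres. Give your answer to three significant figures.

h_f ≈ 17.0 m

V = 4Q/(πD²) = 4·0.262/(π·0.328²) = 3.101 m/s
h_f = f(L/D)V²/(2g) = 0.02720·(418/0.328)·3.101²/(2·9.81) = 16.99 m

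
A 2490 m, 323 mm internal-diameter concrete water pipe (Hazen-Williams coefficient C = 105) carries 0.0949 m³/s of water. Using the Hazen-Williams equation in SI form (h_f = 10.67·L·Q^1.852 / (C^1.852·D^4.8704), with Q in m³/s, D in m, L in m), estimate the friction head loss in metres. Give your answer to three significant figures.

h_f = 10.67·2490·0.0949^1.852 / (105^1.852·0.323^4.8704) = 15.05 m

h_f ≈ 15.0 m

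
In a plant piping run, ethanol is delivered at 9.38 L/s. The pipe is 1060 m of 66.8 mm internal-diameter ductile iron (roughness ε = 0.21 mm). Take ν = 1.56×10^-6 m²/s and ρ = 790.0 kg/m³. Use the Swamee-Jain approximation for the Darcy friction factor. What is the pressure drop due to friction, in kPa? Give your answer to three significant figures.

V = 4Q/(πD²) = 4·0.00938/(π·0.0668²) = 2.676 m/s
Re = VD/ν = 2.676·0.0668/1.56×10^-6 = 1.15×10^5 → turbulent
ε/D = 0.21/66.8 = 0.00314
Swamee-Jain: f = 0.02786
h_f = f(L/D)V²/(2g) = 0.02786·(1060/0.0668)·2.676²/(2·9.81) = 161.4 m
Δp = ρg·h_f = 790.0·9.81·161.4 = 1251 kPa

Δp ≈ 1250 kPa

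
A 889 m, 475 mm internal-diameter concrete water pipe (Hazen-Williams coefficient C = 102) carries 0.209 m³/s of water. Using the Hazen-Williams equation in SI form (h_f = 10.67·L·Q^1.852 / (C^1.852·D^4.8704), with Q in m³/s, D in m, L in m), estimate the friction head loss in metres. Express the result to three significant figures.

h_f = 10.67·889·0.209^1.852 / (102^1.852·0.475^4.8704) = 3.738 m

h_f ≈ 3.74 m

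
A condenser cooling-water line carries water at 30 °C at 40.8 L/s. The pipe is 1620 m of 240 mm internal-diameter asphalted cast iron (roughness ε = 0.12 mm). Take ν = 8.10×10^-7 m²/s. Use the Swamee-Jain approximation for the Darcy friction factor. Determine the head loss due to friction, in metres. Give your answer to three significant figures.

h_f ≈ 5.17 m

V = 4Q/(πD²) = 4·0.0408/(π·0.240²) = 0.9019 m/s
Re = VD/ν = 0.9019·0.240/8.10×10^-7 = 2.67×10^5 → turbulent
ε/D = 0.12/240 = 5.00×10^-4
Swamee-Jain: f = 0.01848
h_f = f(L/D)V²/(2g) = 0.01848·(1620/0.240)·0.9019²/(2·9.81) = 5.173 m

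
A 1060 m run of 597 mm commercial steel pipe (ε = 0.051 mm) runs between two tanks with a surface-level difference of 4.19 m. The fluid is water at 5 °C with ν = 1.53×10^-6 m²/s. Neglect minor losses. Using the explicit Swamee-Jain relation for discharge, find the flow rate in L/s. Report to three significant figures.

Q ≈ 515 L/s

Swamee-Jain (Type II): Q = -0.965·√(gD⁵h_f/L)·ln[ε/(3.7D) + √(3.17ν²L/(gD³h_f))]
√(gD⁵h_f/L) = √(9.81·0.597⁵·4.19/1060) = 0.05423
ε/(3.7D) = 2.31×10^-5; √(3.17ν²L/(gD³h_f)) = 3.00×10^-5
Q = -0.965·0.05423·ln(5.308×10^-5) = 0.5151 m³/s
Check: V = 1.84 m/s, Re = 7.18×10^5, f = 0.01372, h_f = 4.20 m ≈ 4.19 m ✓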